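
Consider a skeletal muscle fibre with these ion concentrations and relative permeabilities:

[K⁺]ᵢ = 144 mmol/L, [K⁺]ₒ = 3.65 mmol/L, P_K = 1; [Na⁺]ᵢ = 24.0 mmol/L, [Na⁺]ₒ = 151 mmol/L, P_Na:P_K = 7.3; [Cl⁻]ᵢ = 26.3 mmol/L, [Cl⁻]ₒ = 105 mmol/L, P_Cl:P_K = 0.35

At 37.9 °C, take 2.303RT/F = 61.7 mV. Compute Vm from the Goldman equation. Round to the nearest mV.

Vm = 61.7 · log₁₀[(Σ P·[cation]ₒ + Σ P·[anion]ᵢ) / (Σ P·[cation]ᵢ + Σ P·[anion]ₒ)]
Numerator = 1×3.65 + 7.3×151 + 0.35×26.3 = 1115
Denominator = 1×144 + 7.3×24.0 + 0.35×105 = 355.9
Vm = 61.7 · log₁₀(3.1329) = 61.7 × (0.4959) = 30.60 mV

31 mV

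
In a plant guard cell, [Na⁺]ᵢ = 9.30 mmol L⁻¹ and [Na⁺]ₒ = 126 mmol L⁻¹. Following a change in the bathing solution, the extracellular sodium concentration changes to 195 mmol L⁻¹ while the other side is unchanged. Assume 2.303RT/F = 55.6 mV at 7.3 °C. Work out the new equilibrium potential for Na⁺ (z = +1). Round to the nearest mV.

73 mV

After the shift: [Na⁺]_out = 195, [Na⁺]_in = 9.30 mmol L⁻¹.
E_new = (55.6/1)·log₁₀(195/9.30) = 55.60 · (1.3216) = 73.48 mV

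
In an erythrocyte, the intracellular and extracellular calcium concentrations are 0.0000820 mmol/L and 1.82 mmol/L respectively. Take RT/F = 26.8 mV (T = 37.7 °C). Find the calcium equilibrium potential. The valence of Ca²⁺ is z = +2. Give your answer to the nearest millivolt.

E = (26.8/z) · ln([Ca²⁺]_out/[Ca²⁺]_in) with z = +2.
= (26.8/2) · ln(1.82/0.0000820) = 13.40 · ln(2.22e+04)
= 13.40 · (10.0076) = 134.10 mV

134 mV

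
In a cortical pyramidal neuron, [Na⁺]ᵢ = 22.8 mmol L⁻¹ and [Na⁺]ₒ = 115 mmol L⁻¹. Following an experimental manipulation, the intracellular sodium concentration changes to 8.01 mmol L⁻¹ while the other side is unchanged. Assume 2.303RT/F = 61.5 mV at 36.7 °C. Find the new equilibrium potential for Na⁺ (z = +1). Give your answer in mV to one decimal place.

After the shift: [Na⁺]_out = 115, [Na⁺]_in = 8.01 mmol L⁻¹.
E_new = (61.5/1)·log₁₀(115/8.01) = 61.50 · (1.1571) = 71.16 mV

71.2 mV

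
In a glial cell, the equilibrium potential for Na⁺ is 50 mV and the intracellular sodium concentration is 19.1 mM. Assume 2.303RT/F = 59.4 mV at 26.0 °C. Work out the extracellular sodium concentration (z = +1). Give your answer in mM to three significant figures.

133 mM

Nernst: E = (59.4/1) · log₁₀([out]/[in]), so log₁₀([out]/[in]) = 50.0 × 1 / 59.4 = 0.8418.
[out]/[in] = 10^(0.8418) = 6.946.
[out] = 6.946 × 19.1 = 132.7 mM.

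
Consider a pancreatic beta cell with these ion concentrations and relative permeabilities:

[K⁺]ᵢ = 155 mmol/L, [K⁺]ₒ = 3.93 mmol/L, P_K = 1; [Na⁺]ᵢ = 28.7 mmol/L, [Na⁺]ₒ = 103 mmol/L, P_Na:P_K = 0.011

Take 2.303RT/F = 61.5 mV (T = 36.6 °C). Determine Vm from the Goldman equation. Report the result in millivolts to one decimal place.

-91.4 mV

Vm = 61.5 · log₁₀[(Σ P·[cation]ₒ + Σ P·[anion]ᵢ) / (Σ P·[cation]ᵢ + Σ P·[anion]ₒ)]
Numerator = 1×3.93 + 0.011×103 = 5.063
Denominator = 1×155 + 0.011×28.7 = 155.3
Vm = 61.5 · log₁₀(0.032598) = 61.5 × (-1.4868) = -91.44 mV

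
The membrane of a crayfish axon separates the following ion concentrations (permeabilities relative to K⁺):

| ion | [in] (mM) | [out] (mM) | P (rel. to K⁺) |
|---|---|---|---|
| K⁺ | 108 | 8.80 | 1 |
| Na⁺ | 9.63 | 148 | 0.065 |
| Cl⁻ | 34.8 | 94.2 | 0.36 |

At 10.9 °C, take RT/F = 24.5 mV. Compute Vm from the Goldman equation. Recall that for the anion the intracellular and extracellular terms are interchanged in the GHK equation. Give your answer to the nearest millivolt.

-37 mV

Vm = 24.5 · ln[(Σ P·[cation]ₒ + Σ P·[anion]ᵢ) / (Σ P·[cation]ᵢ + Σ P·[anion]ₒ)]
Numerator = 1×8.80 + 0.065×148 + 0.36×34.8 = 30.95
Denominator = 1×108 + 0.065×9.63 + 0.36×94.2 = 142.5
Vm = 24.5 · ln(0.21712) = 24.5 × (-1.5273) = -37.42 mV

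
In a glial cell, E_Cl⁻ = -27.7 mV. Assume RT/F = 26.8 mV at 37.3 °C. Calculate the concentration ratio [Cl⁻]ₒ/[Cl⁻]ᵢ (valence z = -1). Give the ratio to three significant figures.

ln([out]/[in]) = E·z/(26.8) = -27.7 × -1 / 26.8 = 1.0336
[out]/[in] = e^(1.0336) = 2.811

2.81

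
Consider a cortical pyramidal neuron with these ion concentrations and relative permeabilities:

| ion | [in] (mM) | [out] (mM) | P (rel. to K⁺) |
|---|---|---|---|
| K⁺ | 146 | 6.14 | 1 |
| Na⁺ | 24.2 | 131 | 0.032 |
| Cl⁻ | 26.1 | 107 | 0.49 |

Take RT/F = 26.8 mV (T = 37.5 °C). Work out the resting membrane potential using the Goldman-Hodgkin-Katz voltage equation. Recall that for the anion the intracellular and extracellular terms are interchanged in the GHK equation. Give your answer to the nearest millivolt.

-58 mV

Vm = 26.8 · ln[(Σ P·[cation]ₒ + Σ P·[anion]ᵢ) / (Σ P·[cation]ᵢ + Σ P·[anion]ₒ)]
Numerator = 1×6.14 + 0.032×131 + 0.49×26.1 = 23.12
Denominator = 1×146 + 0.032×24.2 + 0.49×107 = 199.2
Vm = 26.8 · ln(0.11607) = 26.8 × (-2.1536) = -57.72 mV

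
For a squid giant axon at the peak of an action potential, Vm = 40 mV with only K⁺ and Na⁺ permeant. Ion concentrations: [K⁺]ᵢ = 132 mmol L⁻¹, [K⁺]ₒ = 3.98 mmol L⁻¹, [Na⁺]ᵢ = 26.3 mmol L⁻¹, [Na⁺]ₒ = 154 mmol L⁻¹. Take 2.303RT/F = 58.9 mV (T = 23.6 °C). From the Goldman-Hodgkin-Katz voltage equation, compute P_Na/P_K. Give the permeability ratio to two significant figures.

22

Let α = P_Na/P_K. GHK: Vm = 58.9·log₁₀[(Kₒ + α·Naₒ)/(Kᵢ + α·Naᵢ)].
10^(Vm/58.9) = 10^(40.0/58.9) = 4.7766
So 4.7766·(Kᵢ + α·Naᵢ) = Kₒ + α·Naₒ → α = (4.7766·132.0 − 3.98) / (154.0 − 4.7766·26.3)
α = (630.5 − 3.98) / (154.0 − 125.6) = 626.5/28.38 = 22.08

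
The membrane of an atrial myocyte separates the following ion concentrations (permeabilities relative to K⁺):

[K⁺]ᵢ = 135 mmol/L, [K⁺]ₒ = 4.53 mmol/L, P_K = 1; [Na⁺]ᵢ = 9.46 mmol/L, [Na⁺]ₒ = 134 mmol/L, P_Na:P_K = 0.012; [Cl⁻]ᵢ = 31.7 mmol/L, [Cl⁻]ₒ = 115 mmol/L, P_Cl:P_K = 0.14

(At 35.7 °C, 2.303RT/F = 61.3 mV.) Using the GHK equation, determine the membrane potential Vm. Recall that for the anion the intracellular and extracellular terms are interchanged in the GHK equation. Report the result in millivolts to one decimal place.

Vm = 61.3 · log₁₀[(Σ P·[cation]ₒ + Σ P·[anion]ᵢ) / (Σ P·[cation]ᵢ + Σ P·[anion]ₒ)]
Numerator = 1×4.53 + 0.012×134 + 0.14×31.7 = 10.58
Denominator = 1×135 + 0.012×9.46 + 0.14×115 = 151.2
Vm = 61.3 · log₁₀(0.069941) = 61.3 × (-1.1553) = -70.82 mV

-70.8 mV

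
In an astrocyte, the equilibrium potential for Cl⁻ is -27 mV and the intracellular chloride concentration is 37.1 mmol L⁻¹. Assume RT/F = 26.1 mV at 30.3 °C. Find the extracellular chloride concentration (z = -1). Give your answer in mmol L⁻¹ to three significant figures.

Nernst: E = (26.1/-1) · ln([out]/[in]), so ln([out]/[in]) = -27.0 × -1 / 26.1 = 1.0345.
[out]/[in] = e^(1.0345) = 2.814.
[out] = 2.814 × 37.1 = 104.4 mmol L⁻¹.

104 mmol L⁻¹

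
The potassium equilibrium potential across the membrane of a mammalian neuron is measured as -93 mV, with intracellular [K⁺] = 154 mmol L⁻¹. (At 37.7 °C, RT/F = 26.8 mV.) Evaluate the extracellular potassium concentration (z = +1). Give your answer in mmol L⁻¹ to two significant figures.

4.8 mmol L⁻¹

Nernst: E = (26.8/1) · ln([out]/[in]), so ln([out]/[in]) = -93.0 × 1 / 26.8 = -3.4701.
[out]/[in] = e^(-3.4701) = 0.03111.
[out] = 0.03111 × 154 = 4.791 mmol L⁻¹.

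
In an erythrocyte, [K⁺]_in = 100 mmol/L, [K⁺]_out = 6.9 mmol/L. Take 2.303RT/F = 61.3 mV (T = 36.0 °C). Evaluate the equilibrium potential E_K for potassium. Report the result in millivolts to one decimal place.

E = (61.3/z) · log₁₀([K⁺]_out/[K⁺]_in) with z = +1.
= (61.3/1) · log₁₀(6.9/100) = 61.30 · log₁₀(0.069)
= 61.30 · (-1.1612) = -71.18 mV

-71.2 mV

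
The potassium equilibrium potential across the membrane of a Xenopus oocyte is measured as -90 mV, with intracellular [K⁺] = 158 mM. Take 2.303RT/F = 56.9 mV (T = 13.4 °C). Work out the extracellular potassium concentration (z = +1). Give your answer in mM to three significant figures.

4.14 mM

Nernst: E = (56.9/1) · log₁₀([out]/[in]), so log₁₀([out]/[in]) = -90.0 × 1 / 56.9 = -1.5817.
[out]/[in] = 10^(-1.5817) = 0.0262.
[out] = 0.0262 × 158 = 4.139 mM.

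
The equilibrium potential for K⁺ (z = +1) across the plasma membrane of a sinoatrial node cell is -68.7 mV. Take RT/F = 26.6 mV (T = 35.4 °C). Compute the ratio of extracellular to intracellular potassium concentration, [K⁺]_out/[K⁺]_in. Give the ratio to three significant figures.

ln([out]/[in]) = E·z/(26.6) = -68.7 × 1 / 26.6 = -2.5827
[out]/[in] = e^(-2.5827) = 0.07557

0.0756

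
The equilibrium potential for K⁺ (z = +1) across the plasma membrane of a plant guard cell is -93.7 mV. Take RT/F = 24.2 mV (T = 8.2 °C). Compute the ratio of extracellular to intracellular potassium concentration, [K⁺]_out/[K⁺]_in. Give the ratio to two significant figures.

ln([out]/[in]) = E·z/(24.2) = -93.7 × 1 / 24.2 = -3.8719
[out]/[in] = e^(-3.8719) = 0.02082

0.021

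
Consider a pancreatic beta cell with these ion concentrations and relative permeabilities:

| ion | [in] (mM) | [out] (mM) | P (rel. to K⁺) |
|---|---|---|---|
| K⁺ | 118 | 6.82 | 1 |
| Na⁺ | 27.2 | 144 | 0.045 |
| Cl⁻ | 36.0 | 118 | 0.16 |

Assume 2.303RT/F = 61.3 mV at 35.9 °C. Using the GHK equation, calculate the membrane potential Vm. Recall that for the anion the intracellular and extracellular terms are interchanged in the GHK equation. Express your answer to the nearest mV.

Vm = 61.3 · log₁₀[(Σ P·[cation]ₒ + Σ P·[anion]ᵢ) / (Σ P·[cation]ᵢ + Σ P·[anion]ₒ)]
Numerator = 1×6.82 + 0.045×144 + 0.16×36.0 = 19.06
Denominator = 1×118 + 0.045×27.2 + 0.16×118 = 138.1
Vm = 61.3 · log₁₀(0.13801) = 61.3 × (-0.8601) = -52.72 mV

-53 mV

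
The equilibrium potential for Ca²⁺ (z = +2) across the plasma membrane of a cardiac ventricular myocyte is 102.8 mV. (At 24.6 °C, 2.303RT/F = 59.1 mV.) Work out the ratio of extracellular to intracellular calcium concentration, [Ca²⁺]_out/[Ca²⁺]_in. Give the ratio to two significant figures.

log₁₀([out]/[in]) = E·z/(59.1) = 102.8 × 2 / 59.1 = 3.4788
[out]/[in] = 10^(3.4788) = 3012

3000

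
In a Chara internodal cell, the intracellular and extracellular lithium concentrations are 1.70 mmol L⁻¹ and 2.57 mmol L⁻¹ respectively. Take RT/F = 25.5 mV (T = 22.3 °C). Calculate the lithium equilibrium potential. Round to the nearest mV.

11 mV

E = (25.5/z) · ln([Li⁺]_out/[Li⁺]_in) with z = +1.
= (25.5/1) · ln(2.57/1.70) = 25.50 · ln(1.512)
= 25.50 · (0.4133) = 10.54 mV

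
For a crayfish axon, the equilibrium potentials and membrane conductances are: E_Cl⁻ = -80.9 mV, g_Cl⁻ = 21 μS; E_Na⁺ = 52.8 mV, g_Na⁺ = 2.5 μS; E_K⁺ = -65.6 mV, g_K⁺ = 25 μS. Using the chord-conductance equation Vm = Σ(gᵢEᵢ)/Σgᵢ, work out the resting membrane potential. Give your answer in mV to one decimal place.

Σ gᵢEᵢ = 21·(-80.9) + 2.5·(52.8) + 25·(-65.6) = -3206.90
Σ gᵢ = 21 + 2.5 + 25 = 48.5
Vm = -3206.90 / 48.5 = -66.12 mV

-66.1 mV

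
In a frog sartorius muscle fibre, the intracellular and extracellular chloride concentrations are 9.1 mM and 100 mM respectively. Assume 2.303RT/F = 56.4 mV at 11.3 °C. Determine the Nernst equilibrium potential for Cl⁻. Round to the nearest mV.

E = (56.4/z) · log₁₀([Cl⁻]_out/[Cl⁻]_in) with z = -1.
For an anion, dividing by z = -1 reverses the sign.
= (56.4/-1) · log₁₀(100/9.1) = -56.40 · log₁₀(10.99)
= -56.40 · (1.0410) = -58.71 mV

-59 mV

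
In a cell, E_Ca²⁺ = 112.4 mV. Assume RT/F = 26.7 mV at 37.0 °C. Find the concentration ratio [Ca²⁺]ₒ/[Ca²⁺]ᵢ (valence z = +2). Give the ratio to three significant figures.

ln([out]/[in]) = E·z/(26.7) = 112.4 × 2 / 26.7 = 8.4195
[out]/[in] = e^(8.4195) = 4535

4530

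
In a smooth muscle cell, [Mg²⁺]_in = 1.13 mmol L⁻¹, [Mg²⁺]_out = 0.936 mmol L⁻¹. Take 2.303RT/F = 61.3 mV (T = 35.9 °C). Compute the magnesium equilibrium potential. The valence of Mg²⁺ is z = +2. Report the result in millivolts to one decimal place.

-2.5 mV

E = (61.3/z) · log₁₀([Mg²⁺]_out/[Mg²⁺]_in) with z = +2.
= (61.3/2) · log₁₀(0.936/1.13) = 30.65 · log₁₀(0.8283)
= 30.65 · (-0.0818) = -2.51 mV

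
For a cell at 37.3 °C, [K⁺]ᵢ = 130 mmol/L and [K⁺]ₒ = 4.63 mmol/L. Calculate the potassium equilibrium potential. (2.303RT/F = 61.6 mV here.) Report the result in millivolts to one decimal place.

E = (61.6/z) · log₁₀([K⁺]_out/[K⁺]_in) with z = +1.
= (61.6/1) · log₁₀(4.63/130) = 61.60 · log₁₀(0.03562)
= 61.60 · (-1.4484) = -89.22 mV

-89.2 mV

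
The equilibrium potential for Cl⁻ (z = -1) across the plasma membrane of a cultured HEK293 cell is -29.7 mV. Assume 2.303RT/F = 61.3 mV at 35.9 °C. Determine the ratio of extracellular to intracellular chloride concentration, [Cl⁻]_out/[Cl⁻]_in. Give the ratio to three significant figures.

log₁₀([out]/[in]) = E·z/(61.3) = -29.7 × -1 / 61.3 = 0.4845
[out]/[in] = 10^(0.4845) = 3.051

3.05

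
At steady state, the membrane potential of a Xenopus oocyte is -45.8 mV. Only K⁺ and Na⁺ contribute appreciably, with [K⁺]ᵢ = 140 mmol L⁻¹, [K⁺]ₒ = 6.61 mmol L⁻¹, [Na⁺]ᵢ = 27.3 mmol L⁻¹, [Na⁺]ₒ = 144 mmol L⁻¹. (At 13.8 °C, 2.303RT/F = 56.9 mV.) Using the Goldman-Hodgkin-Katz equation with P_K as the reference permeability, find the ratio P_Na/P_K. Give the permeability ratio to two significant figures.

Let α = P_Na/P_K. GHK: Vm = 56.9·log₁₀[(Kₒ + α·Naₒ)/(Kᵢ + α·Naᵢ)].
10^(Vm/56.9) = 10^(-45.8/56.9) = 0.1567
So 0.1567·(Kᵢ + α·Naᵢ) = Kₒ + α·Naₒ → α = (0.1567·140.0 − 6.61) / (144.0 − 0.1567·27.3)
α = (21.94 − 6.61) / (144.0 − 4.278) = 15.33/139.7 = 0.1097

0.11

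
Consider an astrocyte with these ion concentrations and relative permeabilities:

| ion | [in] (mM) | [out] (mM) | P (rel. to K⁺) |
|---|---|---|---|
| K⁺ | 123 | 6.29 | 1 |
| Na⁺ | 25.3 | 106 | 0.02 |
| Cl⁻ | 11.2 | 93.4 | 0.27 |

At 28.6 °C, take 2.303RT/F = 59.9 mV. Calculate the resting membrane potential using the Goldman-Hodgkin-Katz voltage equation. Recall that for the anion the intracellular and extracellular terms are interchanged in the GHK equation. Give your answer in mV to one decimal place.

Vm = 59.9 · log₁₀[(Σ P·[cation]ₒ + Σ P·[anion]ᵢ) / (Σ P·[cation]ᵢ + Σ P·[anion]ₒ)]
Numerator = 1×6.29 + 0.02×106 + 0.27×11.2 = 11.43
Denominator = 1×123 + 0.02×25.3 + 0.27×93.4 = 148.7
Vm = 59.9 · log₁₀(0.076881) = 59.9 × (-1.1142) = -66.74 mV

-66.7 mV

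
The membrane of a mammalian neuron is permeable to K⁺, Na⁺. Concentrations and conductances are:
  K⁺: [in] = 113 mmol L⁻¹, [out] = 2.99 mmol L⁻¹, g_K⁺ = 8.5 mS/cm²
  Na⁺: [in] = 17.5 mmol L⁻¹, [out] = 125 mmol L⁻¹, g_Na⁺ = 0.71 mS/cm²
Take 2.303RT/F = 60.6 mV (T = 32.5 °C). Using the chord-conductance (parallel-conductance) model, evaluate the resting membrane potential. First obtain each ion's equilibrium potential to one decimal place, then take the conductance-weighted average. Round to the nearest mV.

E_K⁺ = (60.6/1)·log₁₀(2.99/113) = -95.6 mV
E_Na⁺ = (60.6/1)·log₁₀(125/17.5) = 51.7 mV
Vm = (Σ gᵢEᵢ)/(Σ gᵢ) = (8.5·-95.6 + 0.71·51.7) / (8.5 + 0.71)
= -775.89 / 9.21 = -84.24 mV

-84 mV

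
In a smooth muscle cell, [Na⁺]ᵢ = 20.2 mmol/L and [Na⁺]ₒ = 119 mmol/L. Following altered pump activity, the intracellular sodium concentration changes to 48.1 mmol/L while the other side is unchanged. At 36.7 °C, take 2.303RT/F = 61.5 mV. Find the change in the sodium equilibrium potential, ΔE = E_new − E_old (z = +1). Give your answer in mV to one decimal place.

-23.2 mV

E_old = (61.5/1)·log₁₀(119/20.2) = 47.37 mV
E_new = (61.5/1)·log₁₀(119/48.1) = 24.19 mV
ΔE = 24.19 − (47.37) = -23.17 mV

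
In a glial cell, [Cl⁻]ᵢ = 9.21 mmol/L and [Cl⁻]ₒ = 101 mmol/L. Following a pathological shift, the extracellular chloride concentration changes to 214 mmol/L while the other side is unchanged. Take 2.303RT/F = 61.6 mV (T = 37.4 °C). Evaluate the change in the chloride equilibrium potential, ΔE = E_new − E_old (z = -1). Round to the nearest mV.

-20 mV

E_old = (61.6/-1)·log₁₀(101/9.21) = -64.07 mV
E_new = (61.6/-1)·log₁₀(214/9.21) = -84.16 mV
ΔE = -84.16 − (-64.07) = -20.09 mV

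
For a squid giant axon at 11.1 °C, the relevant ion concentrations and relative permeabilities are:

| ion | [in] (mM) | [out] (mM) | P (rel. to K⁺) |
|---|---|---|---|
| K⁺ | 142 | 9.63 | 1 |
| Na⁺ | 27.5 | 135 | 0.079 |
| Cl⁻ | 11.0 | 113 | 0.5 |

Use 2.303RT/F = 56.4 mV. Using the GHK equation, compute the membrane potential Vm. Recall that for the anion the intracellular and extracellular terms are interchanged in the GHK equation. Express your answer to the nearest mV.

Vm = 56.4 · log₁₀[(Σ P·[cation]ₒ + Σ P·[anion]ᵢ) / (Σ P·[cation]ᵢ + Σ P·[anion]ₒ)]
Numerator = 1×9.63 + 0.079×135 + 0.5×11.0 = 25.8
Denominator = 1×142 + 0.079×27.5 + 0.5×113 = 200.7
Vm = 56.4 · log₁₀(0.12854) = 56.4 × (-0.8910) = -50.25 mV

-50 mV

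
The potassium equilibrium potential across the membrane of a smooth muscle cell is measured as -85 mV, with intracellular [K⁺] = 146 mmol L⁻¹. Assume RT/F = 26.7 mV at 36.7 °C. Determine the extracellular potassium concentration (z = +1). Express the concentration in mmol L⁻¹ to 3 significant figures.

Nernst: E = (26.7/1) · ln([out]/[in]), so ln([out]/[in]) = -85.0 × 1 / 26.7 = -3.1835.
[out]/[in] = e^(-3.1835) = 0.04144.
[out] = 0.04144 × 146 = 6.05 mmol L⁻¹.

6.05 mmol L⁻¹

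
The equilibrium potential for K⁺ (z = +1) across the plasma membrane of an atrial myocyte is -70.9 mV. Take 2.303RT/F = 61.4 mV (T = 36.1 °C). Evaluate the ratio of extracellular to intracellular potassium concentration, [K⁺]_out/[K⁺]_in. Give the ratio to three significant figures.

log₁₀([out]/[in]) = E·z/(61.4) = -70.9 × 1 / 61.4 = -1.1547
[out]/[in] = 10^(-1.1547) = 0.07003

0.0700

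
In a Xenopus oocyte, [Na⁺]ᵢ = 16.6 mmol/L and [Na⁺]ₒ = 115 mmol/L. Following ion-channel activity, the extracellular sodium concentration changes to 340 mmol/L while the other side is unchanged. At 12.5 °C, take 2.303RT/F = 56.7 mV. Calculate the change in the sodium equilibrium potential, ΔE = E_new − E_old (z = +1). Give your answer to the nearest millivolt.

27 mV

E_old = (56.7/1)·log₁₀(115/16.6) = 47.66 mV
E_new = (56.7/1)·log₁₀(340/16.6) = 74.35 mV
ΔE = 74.35 − (47.66) = 26.69 mV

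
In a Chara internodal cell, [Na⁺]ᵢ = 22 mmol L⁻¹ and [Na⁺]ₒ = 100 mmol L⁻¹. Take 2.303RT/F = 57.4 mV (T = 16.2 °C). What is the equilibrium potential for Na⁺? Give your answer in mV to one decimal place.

E = (57.4/z) · log₁₀([Na⁺]_out/[Na⁺]_in) with z = +1.
= (57.4/1) · log₁₀(100/22) = 57.40 · log₁₀(4.545)
= 57.40 · (0.6576) = 37.74 mV

37.7 mV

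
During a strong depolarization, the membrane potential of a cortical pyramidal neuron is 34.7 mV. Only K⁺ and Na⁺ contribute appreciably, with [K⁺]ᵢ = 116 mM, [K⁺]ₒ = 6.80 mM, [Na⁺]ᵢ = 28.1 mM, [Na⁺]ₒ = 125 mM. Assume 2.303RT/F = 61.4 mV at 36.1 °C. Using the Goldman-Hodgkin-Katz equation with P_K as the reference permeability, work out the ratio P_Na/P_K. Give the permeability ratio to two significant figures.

Let α = P_Na/P_K. GHK: Vm = 61.4·log₁₀[(Kₒ + α·Naₒ)/(Kᵢ + α·Naᵢ)].
10^(Vm/61.4) = 10^(34.7/61.4) = 3.6741
So 3.6741·(Kᵢ + α·Naᵢ) = Kₒ + α·Naₒ → α = (3.6741·116.0 − 6.8) / (125.0 − 3.6741·28.1)
α = (426.2 − 6.8) / (125.0 − 103.2) = 419.4/21.76 = 19.27

19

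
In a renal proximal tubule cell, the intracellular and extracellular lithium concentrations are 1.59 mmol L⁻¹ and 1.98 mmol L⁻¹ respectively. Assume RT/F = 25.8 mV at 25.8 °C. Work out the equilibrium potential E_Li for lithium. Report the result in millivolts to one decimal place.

E = (25.8/z) · ln([Li⁺]_out/[Li⁺]_in) with z = +1.
= (25.8/1) · ln(1.98/1.59) = 25.80 · ln(1.245)
= 25.80 · (0.2194) = 5.66 mV

5.7 mV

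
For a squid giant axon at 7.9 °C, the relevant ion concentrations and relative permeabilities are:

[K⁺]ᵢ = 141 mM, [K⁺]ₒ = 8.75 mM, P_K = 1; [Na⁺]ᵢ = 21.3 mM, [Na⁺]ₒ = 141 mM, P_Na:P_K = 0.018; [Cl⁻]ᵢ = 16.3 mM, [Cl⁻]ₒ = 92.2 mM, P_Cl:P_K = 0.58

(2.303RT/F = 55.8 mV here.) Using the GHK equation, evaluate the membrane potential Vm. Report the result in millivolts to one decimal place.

Vm = 55.8 · log₁₀[(Σ P·[cation]ₒ + Σ P·[anion]ᵢ) / (Σ P·[cation]ᵢ + Σ P·[anion]ₒ)]
Numerator = 1×8.75 + 0.018×141 + 0.58×16.3 = 20.74
Denominator = 1×141 + 0.018×21.3 + 0.58×92.2 = 194.9
Vm = 55.8 · log₁₀(0.10645) = 55.8 × (-0.9729) = -54.29 mV

-54.3 mV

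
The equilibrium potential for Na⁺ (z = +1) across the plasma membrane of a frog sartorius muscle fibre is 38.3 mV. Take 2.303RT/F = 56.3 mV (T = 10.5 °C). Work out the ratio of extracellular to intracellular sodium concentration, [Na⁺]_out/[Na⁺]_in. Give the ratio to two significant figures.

log₁₀([out]/[in]) = E·z/(56.3) = 38.3 × 1 / 56.3 = 0.6803
[out]/[in] = 10^(0.6803) = 4.789

4.8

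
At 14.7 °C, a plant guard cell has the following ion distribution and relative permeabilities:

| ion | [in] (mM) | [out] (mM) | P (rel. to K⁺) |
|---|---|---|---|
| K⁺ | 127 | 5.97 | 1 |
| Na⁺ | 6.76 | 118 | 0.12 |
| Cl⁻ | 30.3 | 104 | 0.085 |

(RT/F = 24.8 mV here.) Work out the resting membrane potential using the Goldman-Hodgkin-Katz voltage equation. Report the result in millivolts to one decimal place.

-44.5 mV

Vm = 24.8 · ln[(Σ P·[cation]ₒ + Σ P·[anion]ᵢ) / (Σ P·[cation]ᵢ + Σ P·[anion]ₒ)]
Numerator = 1×5.97 + 0.12×118 + 0.085×30.3 = 22.71
Denominator = 1×127 + 0.12×6.76 + 0.085×104 = 136.7
Vm = 24.8 · ln(0.16616) = 24.8 × (-1.7948) = -44.51 mV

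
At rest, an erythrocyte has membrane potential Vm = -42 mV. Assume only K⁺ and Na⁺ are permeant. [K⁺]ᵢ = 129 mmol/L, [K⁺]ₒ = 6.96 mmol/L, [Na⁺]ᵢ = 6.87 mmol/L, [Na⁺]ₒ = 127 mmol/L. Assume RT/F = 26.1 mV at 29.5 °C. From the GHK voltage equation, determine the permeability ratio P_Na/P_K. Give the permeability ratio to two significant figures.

0.15

Let α = P_Na/P_K. GHK: Vm = 26.1·ln[(Kₒ + α·Naₒ)/(Kᵢ + α·Naᵢ)].
e^(Vm/26.1) = e^(-42.0/26.1) = 0.20005
So 0.20005·(Kᵢ + α·Naᵢ) = Kₒ + α·Naₒ → α = (0.20005·129.0 − 6.96) / (127.0 − 0.20005·6.87)
α = (25.81 − 6.96) / (127.0 − 1.374) = 18.85/125.6 = 0.15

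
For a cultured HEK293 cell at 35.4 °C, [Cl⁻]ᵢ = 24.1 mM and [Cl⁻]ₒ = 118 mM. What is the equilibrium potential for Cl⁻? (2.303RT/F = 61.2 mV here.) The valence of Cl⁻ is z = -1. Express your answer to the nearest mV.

-42 mV

E = (61.2/z) · log₁₀([Cl⁻]_out/[Cl⁻]_in) with z = -1.
For an anion, dividing by z = -1 reverses the sign.
= (61.2/-1) · log₁₀(118/24.1) = -61.20 · log₁₀(4.896)
= -61.20 · (0.6899) = -42.22 mV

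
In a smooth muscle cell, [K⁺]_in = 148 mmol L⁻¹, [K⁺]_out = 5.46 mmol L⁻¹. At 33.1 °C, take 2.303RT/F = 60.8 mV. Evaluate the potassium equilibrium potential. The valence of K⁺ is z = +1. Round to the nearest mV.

-87 mV

E = (60.8/z) · log₁₀([K⁺]_out/[K⁺]_in) with z = +1.
= (60.8/1) · log₁₀(5.46/148) = 60.80 · log₁₀(0.03689)
= 60.80 · (-1.4331) = -87.13 mV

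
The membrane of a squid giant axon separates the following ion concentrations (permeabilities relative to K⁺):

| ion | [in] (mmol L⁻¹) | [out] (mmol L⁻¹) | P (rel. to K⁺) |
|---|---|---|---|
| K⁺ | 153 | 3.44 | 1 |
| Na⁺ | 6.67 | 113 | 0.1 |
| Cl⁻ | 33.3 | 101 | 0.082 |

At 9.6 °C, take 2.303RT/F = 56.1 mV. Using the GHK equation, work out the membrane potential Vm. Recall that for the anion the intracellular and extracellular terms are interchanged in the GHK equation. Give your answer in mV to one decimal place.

-54.3 mV

Vm = 56.1 · log₁₀[(Σ P·[cation]ₒ + Σ P·[anion]ᵢ) / (Σ P·[cation]ᵢ + Σ P·[anion]ₒ)]
Numerator = 1×3.44 + 0.1×113 + 0.082×33.3 = 17.47
Denominator = 1×153 + 0.1×6.67 + 0.082×101 = 161.9
Vm = 56.1 · log₁₀(0.10788) = 56.1 × (-0.9671) = -54.25 mV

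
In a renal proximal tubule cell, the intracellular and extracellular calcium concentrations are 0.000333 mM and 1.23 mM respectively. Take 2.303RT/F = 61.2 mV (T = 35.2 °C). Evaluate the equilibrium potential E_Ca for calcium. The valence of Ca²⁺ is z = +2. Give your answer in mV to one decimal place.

E = (61.2/z) · log₁₀([Ca²⁺]_out/[Ca²⁺]_in) with z = +2.
= (61.2/2) · log₁₀(1.23/0.000333) = 30.60 · log₁₀(3694)
= 30.60 · (3.5675) = 109.16 mV

109.2 mV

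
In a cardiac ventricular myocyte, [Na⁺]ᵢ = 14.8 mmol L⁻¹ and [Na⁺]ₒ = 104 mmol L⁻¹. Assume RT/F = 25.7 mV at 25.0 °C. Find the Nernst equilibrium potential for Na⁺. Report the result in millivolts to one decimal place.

E = (25.7/z) · ln([Na⁺]_out/[Na⁺]_in) with z = +1.
= (25.7/1) · ln(104/14.8) = 25.70 · ln(7.027)
= 25.70 · (1.9498) = 50.11 mV

50.1 mV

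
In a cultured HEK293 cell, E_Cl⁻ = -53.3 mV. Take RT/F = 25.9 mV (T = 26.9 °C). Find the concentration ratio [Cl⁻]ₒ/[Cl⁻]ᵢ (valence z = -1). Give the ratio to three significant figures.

7.83

ln([out]/[in]) = E·z/(25.9) = -53.3 × -1 / 25.9 = 2.0579
[out]/[in] = e^(2.0579) = 7.83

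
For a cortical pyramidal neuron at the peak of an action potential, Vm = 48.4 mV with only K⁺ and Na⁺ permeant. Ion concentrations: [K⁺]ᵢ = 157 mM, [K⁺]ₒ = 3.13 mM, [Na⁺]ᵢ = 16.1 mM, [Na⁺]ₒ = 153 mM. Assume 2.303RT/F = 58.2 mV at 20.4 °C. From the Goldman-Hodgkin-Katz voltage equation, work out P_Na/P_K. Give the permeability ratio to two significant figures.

Let α = P_Na/P_K. GHK: Vm = 58.2·log₁₀[(Kₒ + α·Naₒ)/(Kᵢ + α·Naᵢ)].
10^(Vm/58.2) = 10^(48.4/58.2) = 6.786
So 6.786·(Kᵢ + α·Naᵢ) = Kₒ + α·Naₒ → α = (6.786·157.0 − 3.13) / (153.0 − 6.786·16.1)
α = (1065 − 3.13) / (153.0 − 109.3) = 1062/43.75 = 24.28

24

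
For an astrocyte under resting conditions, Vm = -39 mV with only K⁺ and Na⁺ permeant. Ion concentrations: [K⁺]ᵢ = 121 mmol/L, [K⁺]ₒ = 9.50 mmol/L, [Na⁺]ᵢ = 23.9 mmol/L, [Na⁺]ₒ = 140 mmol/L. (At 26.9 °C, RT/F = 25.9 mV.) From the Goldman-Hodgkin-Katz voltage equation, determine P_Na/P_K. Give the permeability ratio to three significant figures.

Let α = P_Na/P_K. GHK: Vm = 25.9·ln[(Kₒ + α·Naₒ)/(Kᵢ + α·Naᵢ)].
e^(Vm/25.9) = e^(-39.0/25.9) = 0.22184
So 0.22184·(Kᵢ + α·Naᵢ) = Kₒ + α·Naₒ → α = (0.22184·121.0 − 9.5) / (140.0 − 0.22184·23.9)
α = (26.84 − 9.5) / (140.0 − 5.302) = 17.34/134.7 = 0.1288

0.129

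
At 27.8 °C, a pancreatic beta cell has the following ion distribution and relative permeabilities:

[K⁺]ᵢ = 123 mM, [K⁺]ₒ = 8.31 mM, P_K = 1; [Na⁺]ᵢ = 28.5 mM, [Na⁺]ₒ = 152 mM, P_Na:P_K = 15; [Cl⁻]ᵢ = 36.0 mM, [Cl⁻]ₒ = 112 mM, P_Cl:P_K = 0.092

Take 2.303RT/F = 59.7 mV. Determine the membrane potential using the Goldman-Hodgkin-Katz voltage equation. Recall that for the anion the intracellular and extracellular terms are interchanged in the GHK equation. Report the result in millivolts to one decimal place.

36.5 mV

Vm = 59.7 · log₁₀[(Σ P·[cation]ₒ + Σ P·[anion]ᵢ) / (Σ P·[cation]ᵢ + Σ P·[anion]ₒ)]
Numerator = 1×8.31 + 15×152 + 0.092×36.0 = 2292
Denominator = 1×123 + 15×28.5 + 0.092×112 = 560.8
Vm = 59.7 · log₁₀(4.0863) = 59.7 × (0.6113) = 36.50 mV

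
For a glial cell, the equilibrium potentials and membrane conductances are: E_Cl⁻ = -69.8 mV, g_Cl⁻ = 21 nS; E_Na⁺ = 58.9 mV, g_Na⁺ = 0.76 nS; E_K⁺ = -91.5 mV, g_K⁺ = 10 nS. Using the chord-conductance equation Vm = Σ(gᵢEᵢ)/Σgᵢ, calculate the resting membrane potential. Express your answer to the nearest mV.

Σ gᵢEᵢ = 21·(-69.8) + 0.76·(58.9) + 10·(-91.5) = -2336.04
Σ gᵢ = 21 + 0.76 + 10 = 31.76
Vm = -2336.04 / 31.76 = -73.55 mV

-74 mV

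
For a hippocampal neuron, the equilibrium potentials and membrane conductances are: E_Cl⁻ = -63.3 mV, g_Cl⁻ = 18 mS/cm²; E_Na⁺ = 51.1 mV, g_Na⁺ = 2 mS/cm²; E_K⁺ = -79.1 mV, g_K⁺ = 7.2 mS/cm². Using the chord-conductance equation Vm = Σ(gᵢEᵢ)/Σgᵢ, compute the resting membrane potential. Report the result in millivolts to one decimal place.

-59.1 mV

Σ gᵢEᵢ = 18·(-63.3) + 2·(51.1) + 7.2·(-79.1) = -1606.72
Σ gᵢ = 18 + 2 + 7.2 = 27.2
Vm = -1606.72 / 27.2 = -59.07 mV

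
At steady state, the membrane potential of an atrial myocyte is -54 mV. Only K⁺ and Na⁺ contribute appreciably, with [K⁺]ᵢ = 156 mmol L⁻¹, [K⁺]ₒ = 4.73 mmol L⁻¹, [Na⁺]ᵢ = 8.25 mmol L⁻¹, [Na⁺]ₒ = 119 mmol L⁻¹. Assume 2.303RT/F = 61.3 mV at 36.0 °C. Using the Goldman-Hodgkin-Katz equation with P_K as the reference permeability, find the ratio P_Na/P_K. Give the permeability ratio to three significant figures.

Let α = P_Na/P_K. GHK: Vm = 61.3·log₁₀[(Kₒ + α·Naₒ)/(Kᵢ + α·Naᵢ)].
10^(Vm/61.3) = 10^(-54.0/61.3) = 0.13155
So 0.13155·(Kᵢ + α·Naᵢ) = Kₒ + α·Naₒ → α = (0.13155·156.0 − 4.73) / (119.0 − 0.13155·8.25)
α = (20.52 − 4.73) / (119.0 − 1.085) = 15.79/117.9 = 0.1339

0.134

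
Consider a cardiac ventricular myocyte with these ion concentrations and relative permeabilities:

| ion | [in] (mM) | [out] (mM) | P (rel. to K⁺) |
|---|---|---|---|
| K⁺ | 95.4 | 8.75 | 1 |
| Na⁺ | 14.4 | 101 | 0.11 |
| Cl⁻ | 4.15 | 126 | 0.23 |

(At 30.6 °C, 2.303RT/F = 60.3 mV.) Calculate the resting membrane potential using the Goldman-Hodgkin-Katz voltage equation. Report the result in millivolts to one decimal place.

-47.1 mV

Vm = 60.3 · log₁₀[(Σ P·[cation]ₒ + Σ P·[anion]ᵢ) / (Σ P·[cation]ᵢ + Σ P·[anion]ₒ)]
Numerator = 1×8.75 + 0.11×101 + 0.23×4.15 = 20.81
Denominator = 1×95.4 + 0.11×14.4 + 0.23×126 = 126
Vm = 60.3 · log₁₀(0.16524) = 60.3 × (-0.7819) = -47.15 mV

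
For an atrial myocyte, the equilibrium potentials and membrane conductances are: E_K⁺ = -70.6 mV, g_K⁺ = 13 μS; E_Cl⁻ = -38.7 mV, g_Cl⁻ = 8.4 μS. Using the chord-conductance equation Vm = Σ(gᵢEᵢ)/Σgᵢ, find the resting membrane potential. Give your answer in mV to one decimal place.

Σ gᵢEᵢ = 13·(-70.6) + 8.4·(-38.7) = -1242.88
Σ gᵢ = 13 + 8.4 = 21.4
Vm = -1242.88 / 21.4 = -58.08 mV

-58.1 mV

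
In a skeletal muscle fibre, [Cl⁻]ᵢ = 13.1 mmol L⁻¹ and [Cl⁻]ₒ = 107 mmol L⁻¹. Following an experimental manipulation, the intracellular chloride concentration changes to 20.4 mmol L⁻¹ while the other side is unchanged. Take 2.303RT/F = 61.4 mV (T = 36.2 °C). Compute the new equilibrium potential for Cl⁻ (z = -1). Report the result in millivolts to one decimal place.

After the shift: [Cl⁻]_out = 107, [Cl⁻]_in = 20.4 mmol L⁻¹.
E_new = (61.4/-1)·log₁₀(107/20.4) = -61.40 · (0.7198) = -44.19 mV

-44.2 mV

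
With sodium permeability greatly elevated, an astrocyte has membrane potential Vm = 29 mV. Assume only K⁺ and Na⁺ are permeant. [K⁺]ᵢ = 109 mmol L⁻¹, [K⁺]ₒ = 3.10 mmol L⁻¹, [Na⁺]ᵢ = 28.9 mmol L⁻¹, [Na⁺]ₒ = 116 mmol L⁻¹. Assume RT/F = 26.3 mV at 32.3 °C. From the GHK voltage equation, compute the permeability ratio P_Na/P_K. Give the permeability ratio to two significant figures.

Let α = P_Na/P_K. GHK: Vm = 26.3·ln[(Kₒ + α·Naₒ)/(Kᵢ + α·Naᵢ)].
e^(Vm/26.3) = e^(29.0/26.3) = 3.0122
So 3.0122·(Kᵢ + α·Naᵢ) = Kₒ + α·Naₒ → α = (3.0122·109.0 − 3.1) / (116.0 − 3.0122·28.9)
α = (328.3 − 3.1) / (116.0 − 87.05) = 325.2/28.95 = 11.23

11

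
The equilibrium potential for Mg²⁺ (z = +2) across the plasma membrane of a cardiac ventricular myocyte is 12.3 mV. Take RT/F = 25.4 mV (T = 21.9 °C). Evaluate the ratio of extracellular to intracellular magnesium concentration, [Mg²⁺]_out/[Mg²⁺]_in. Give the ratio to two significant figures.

ln([out]/[in]) = E·z/(25.4) = 12.3 × 2 / 25.4 = 0.9685
[out]/[in] = e^(0.9685) = 2.634

2.6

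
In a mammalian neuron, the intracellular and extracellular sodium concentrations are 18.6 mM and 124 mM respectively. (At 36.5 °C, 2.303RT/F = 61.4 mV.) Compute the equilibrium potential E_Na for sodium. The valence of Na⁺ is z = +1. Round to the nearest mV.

51 mV

E = (61.4/z) · log₁₀([Na⁺]_out/[Na⁺]_in) with z = +1.
= (61.4/1) · log₁₀(124/18.6) = 61.40 · log₁₀(6.667)
= 61.40 · (0.8239) = 50.59 mV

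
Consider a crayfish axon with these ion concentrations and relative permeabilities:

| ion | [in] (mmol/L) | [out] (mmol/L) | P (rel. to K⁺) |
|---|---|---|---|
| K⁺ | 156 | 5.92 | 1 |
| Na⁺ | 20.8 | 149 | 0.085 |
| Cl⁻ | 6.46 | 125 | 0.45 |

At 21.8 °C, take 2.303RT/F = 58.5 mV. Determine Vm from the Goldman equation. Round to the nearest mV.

Vm = 58.5 · log₁₀[(Σ P·[cation]ₒ + Σ P·[anion]ᵢ) / (Σ P·[cation]ᵢ + Σ P·[anion]ₒ)]
Numerator = 1×5.92 + 0.085×149 + 0.45×6.46 = 21.49
Denominator = 1×156 + 0.085×20.8 + 0.45×125 = 214
Vm = 58.5 · log₁₀(0.10042) = 58.5 × (-0.9982) = -58.39 mV

-58 mV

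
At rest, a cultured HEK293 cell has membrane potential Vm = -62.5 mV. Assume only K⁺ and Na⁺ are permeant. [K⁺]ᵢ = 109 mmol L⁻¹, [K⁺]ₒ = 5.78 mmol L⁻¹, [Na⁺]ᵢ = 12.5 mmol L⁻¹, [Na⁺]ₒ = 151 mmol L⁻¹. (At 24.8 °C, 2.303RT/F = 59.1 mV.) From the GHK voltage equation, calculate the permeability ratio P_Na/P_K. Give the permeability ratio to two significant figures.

0.025

Let α = P_Na/P_K. GHK: Vm = 59.1·log₁₀[(Kₒ + α·Naₒ)/(Kᵢ + α·Naᵢ)].
10^(Vm/59.1) = 10^(-62.5/59.1) = 0.087593
So 0.087593·(Kᵢ + α·Naᵢ) = Kₒ + α·Naₒ → α = (0.087593·109.0 − 5.78) / (151.0 − 0.087593·12.5)
α = (9.548 − 5.78) / (151.0 − 1.095) = 3.768/149.9 = 0.02513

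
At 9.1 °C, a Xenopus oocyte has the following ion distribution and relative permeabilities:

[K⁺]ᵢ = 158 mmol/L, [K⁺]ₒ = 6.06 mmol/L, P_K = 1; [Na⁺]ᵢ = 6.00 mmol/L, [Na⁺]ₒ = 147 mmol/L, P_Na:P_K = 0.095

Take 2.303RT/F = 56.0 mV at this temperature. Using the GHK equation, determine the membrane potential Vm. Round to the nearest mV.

-50 mV

Vm = 56.0 · log₁₀[(Σ P·[cation]ₒ + Σ P·[anion]ᵢ) / (Σ P·[cation]ᵢ + Σ P·[anion]ₒ)]
Numerator = 1×6.06 + 0.095×147 = 20.02
Denominator = 1×158 + 0.095×6.00 = 158.6
Vm = 56.0 · log₁₀(0.12628) = 56.0 × (-0.8986) = -50.32 mV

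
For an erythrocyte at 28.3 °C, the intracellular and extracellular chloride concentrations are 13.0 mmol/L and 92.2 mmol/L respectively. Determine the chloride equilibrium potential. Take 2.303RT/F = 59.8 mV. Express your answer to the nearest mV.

E = (59.8/z) · log₁₀([Cl⁻]_out/[Cl⁻]_in) with z = -1.
For an anion, dividing by z = -1 reverses the sign.
= (59.8/-1) · log₁₀(92.2/13.0) = -59.80 · log₁₀(7.092)
= -59.80 · (0.8508) = -50.88 mV

-51 mV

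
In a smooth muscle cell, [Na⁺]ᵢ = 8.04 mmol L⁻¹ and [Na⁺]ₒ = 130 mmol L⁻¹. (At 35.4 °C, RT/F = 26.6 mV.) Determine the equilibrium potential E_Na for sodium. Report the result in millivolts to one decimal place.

E = (26.6/z) · ln([Na⁺]_out/[Na⁺]_in) with z = +1.
= (26.6/1) · ln(130/8.04) = 26.60 · ln(16.17)
= 26.60 · (2.7831) = 74.03 mV

74.0 mV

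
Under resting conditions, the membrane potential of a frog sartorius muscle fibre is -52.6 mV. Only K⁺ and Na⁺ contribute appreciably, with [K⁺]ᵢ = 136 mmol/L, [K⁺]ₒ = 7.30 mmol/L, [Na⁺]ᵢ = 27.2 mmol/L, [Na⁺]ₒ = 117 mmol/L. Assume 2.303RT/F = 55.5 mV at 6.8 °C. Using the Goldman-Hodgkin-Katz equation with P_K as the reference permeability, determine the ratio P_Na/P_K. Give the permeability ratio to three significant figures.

Let α = P_Na/P_K. GHK: Vm = 55.5·log₁₀[(Kₒ + α·Naₒ)/(Kᵢ + α·Naᵢ)].
10^(Vm/55.5) = 10^(-52.6/55.5) = 0.11279
So 0.11279·(Kᵢ + α·Naᵢ) = Kₒ + α·Naₒ → α = (0.11279·136.0 − 7.3) / (117.0 − 0.11279·27.2)
α = (15.34 − 7.3) / (117.0 − 3.068) = 8.039/113.9 = 0.07056

0.0706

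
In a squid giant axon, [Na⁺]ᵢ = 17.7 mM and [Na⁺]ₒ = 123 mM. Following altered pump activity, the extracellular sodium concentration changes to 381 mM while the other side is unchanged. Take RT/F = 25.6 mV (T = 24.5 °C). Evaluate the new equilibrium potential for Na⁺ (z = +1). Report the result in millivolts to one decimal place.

78.6 mV

After the shift: [Na⁺]_out = 381, [Na⁺]_in = 17.7 mM.
E_new = (25.6/1)·ln(381/17.7) = 25.60 · (3.0692) = 78.57 mV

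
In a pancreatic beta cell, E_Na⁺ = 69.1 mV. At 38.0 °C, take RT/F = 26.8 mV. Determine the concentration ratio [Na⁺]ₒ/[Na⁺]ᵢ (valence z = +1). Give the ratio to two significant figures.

ln([out]/[in]) = E·z/(26.8) = 69.1 × 1 / 26.8 = 2.5784
[out]/[in] = e^(2.5784) = 13.18

13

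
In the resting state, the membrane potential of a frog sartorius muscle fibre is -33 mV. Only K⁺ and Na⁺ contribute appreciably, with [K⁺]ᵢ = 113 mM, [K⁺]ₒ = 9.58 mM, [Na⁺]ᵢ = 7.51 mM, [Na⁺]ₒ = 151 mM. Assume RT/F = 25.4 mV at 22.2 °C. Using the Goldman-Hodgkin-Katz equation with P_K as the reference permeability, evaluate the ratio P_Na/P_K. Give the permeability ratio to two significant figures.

Let α = P_Na/P_K. GHK: Vm = 25.4·ln[(Kₒ + α·Naₒ)/(Kᵢ + α·Naᵢ)].
e^(Vm/25.4) = e^(-33.0/25.4) = 0.27275
So 0.27275·(Kᵢ + α·Naᵢ) = Kₒ + α·Naₒ → α = (0.27275·113.0 − 9.58) / (151.0 − 0.27275·7.51)
α = (30.82 − 9.58) / (151.0 − 2.048) = 21.24/149 = 0.1426

0.14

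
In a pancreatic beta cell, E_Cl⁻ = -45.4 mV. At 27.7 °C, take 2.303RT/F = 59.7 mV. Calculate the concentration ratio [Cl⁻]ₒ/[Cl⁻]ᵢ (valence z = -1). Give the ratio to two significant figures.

log₁₀([out]/[in]) = E·z/(59.7) = -45.4 × -1 / 59.7 = 0.7605
[out]/[in] = 10^(0.7605) = 5.761

5.8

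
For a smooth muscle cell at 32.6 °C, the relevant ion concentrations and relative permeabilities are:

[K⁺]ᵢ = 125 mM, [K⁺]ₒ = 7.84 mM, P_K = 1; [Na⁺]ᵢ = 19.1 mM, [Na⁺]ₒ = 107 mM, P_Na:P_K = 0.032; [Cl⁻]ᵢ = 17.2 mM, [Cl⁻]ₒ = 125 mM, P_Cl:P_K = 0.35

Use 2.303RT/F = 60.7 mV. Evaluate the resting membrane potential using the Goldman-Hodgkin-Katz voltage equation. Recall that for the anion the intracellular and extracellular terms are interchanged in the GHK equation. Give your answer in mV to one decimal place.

Vm = 60.7 · log₁₀[(Σ P·[cation]ₒ + Σ P·[anion]ᵢ) / (Σ P·[cation]ᵢ + Σ P·[anion]ₒ)]
Numerator = 1×7.84 + 0.032×107 + 0.35×17.2 = 17.28
Denominator = 1×125 + 0.032×19.1 + 0.35×125 = 169.4
Vm = 60.7 · log₁₀(0.10205) = 60.7 × (-0.9912) = -60.16 mV

-60.2 mV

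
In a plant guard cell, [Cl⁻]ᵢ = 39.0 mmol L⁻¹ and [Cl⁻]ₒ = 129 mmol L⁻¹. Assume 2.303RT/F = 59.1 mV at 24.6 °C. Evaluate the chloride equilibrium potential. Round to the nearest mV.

-31 mV

E = (59.1/z) · log₁₀([Cl⁻]_out/[Cl⁻]_in) with z = -1.
For an anion, dividing by z = -1 reverses the sign.
= (59.1/-1) · log₁₀(129/39.0) = -59.10 · log₁₀(3.308)
= -59.10 · (0.5195) = -30.70 mV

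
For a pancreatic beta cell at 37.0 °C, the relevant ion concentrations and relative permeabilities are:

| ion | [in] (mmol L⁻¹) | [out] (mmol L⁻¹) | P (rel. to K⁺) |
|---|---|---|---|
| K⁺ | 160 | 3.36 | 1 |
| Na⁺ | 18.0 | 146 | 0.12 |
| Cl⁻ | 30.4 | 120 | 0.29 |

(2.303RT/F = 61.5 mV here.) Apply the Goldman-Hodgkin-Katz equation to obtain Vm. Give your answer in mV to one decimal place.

-50.5 mV

Vm = 61.5 · log₁₀[(Σ P·[cation]ₒ + Σ P·[anion]ᵢ) / (Σ P·[cation]ᵢ + Σ P·[anion]ₒ)]
Numerator = 1×3.36 + 0.12×146 + 0.29×30.4 = 29.7
Denominator = 1×160 + 0.12×18.0 + 0.29×120 = 197
Vm = 61.5 · log₁₀(0.15077) = 61.5 × (-0.8217) = -50.53 mV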